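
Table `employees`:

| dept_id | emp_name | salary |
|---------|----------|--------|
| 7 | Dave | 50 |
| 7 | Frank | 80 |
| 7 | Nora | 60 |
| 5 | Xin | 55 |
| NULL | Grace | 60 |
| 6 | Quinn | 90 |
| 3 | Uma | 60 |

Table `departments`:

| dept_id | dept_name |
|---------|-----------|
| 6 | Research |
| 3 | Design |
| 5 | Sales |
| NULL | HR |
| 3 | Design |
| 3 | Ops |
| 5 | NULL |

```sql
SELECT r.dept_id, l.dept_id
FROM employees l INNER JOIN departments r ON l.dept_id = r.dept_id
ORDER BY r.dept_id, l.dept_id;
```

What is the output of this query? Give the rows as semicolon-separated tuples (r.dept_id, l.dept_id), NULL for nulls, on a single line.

(3, 3); (3, 3); (3, 3); (5, 5); (5, 5); (6, 6)

INNER JOIN keeps only pairs where the ON condition holds.
Matching on l.dept_id = r.dept_id. A NULL in a compared column never satisfies the condition.
- l[0] dept_id=7 → no match; dropped.
- l[1] dept_id=7 → no match; dropped.
- l[2] dept_id=7 → no match; dropped.
- l[3] dept_id=5 → 2 match(es) in r → 2 row(s).
- l[4] dept_id=NULL → no match; dropped.
- l[5] dept_id=6 → 1 match(es) in r → 1 row(s).
- l[6] dept_id=3 → 3 match(es) in r → 3 row(s).
After projecting and ordering:
r.dept_id | l.dept_id
3 | 3
3 | 3
3 | 3
5 | 5
5 | 5
6 | 6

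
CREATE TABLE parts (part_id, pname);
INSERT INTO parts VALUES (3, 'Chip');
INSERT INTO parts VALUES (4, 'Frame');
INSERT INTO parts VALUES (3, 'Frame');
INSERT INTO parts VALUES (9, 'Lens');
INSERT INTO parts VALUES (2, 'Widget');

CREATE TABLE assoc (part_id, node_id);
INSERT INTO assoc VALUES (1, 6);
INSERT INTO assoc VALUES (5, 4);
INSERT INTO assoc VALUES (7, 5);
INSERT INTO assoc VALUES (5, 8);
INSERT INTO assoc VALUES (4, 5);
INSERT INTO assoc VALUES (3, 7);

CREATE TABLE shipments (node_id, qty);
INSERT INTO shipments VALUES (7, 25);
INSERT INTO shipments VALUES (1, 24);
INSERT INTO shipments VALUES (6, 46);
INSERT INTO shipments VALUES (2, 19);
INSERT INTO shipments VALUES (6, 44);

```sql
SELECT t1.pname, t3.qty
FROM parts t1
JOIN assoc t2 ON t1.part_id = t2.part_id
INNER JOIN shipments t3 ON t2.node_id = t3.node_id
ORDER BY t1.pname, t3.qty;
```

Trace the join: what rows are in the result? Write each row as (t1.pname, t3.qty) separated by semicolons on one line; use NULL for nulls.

(Chip, 25); (Frame, 25)

Step 1 — t1 INNER JOIN t2 on part_id → 3 row(s).
Then INNER JOIN `shipments t3` on node_id: keep only rows whose t2.node_id appears in t3.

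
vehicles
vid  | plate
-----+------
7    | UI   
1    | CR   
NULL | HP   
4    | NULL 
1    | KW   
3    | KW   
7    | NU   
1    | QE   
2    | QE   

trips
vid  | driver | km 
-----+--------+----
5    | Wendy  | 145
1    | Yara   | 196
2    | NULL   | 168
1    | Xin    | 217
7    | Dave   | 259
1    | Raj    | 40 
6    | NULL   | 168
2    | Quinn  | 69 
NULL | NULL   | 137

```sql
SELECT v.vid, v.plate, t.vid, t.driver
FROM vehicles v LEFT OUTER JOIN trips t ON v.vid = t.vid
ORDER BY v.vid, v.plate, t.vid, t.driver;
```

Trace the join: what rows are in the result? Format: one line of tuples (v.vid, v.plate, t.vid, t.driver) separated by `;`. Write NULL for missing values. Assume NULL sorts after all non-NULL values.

(1, CR, 1, Raj); (1, CR, 1, Xin); (1, CR, 1, Yara); (1, KW, 1, Raj); (1, KW, 1, Xin); (1, KW, 1, Yara); (1, QE, 1, Raj); (1, QE, 1, Xin); (1, QE, 1, Yara); (2, QE, 2, Quinn); (2, QE, 2, NULL); (3, KW, NULL, NULL); (4, NULL, NULL, NULL); (7, NU, 7, Dave); (7, UI, 7, Dave); (NULL, HP, NULL, NULL)

LEFT JOIN keeps every row from `vehicles`; unmatched rows get NULL for `trips`'s columns.
Matching on v.vid = t.vid. A NULL in a compared column never satisfies the condition.
- v[0] vid=7 → 1 match(es) in t → 1 row(s).
- v[1] vid=1 → 3 match(es) in t → 3 row(s).
- v[2] vid=NULL → no match; kept with NULLs on the t side.
- v[3] vid=4 → no match; kept with NULLs on the t side.
- v[4] vid=1 → 3 match(es) in t → 3 row(s).
- v[5] vid=3 → no match; kept with NULLs on the t side.
- v[6] vid=7 → 1 match(es) in t → 1 row(s).
- v[7] vid=1 → 3 match(es) in t → 3 row(s).
- v[8] vid=2 → 2 match(es) in t → 2 row(s).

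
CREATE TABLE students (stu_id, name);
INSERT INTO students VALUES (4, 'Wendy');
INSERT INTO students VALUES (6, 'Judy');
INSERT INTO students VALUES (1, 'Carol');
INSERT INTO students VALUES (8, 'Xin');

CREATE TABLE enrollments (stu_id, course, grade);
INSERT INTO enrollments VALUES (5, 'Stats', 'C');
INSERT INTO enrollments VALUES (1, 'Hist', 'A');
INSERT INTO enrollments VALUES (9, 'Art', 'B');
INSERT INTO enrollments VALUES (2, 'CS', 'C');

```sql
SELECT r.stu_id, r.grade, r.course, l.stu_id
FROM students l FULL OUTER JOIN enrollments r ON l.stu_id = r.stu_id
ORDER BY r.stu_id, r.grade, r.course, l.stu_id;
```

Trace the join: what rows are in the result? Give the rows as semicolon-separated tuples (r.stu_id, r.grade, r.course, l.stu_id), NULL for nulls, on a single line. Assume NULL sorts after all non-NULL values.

FULL OUTER JOIN keeps every row from both sides; unmatched rows get NULL for the other side's columns.
Matching on l.stu_id = r.stu_id.
- l[0] stu_id=4 → no match; kept with NULLs on the r side.
- l[1] stu_id=6 → no match; kept with NULLs on the r side.
- l[2] stu_id=1 → 1 match(es) in r → 1 row(s).
- l[3] stu_id=8 → no match; kept with NULLs on the r side.
- 3 row(s) from r found no l partner → padded with NULL.
After projecting and ordering:
r.stu_id | r.grade | r.course | l.stu_id
1 | A | Hist | 1
2 | C | CS | NULL
5 | C | Stats | NULL
9 | B | Art | NULL
NULL | NULL | NULL | 4
NULL | NULL | NULL | 6
NULL | NULL | NULL | 8

(1, A, Hist, 1); (2, C, CS, NULL); (5, C, Stats, NULL); (9, B, Art, NULL); (NULL, NULL, NULL, 4); (NULL, NULL, NULL, 6); (NULL, NULL, NULL, 8)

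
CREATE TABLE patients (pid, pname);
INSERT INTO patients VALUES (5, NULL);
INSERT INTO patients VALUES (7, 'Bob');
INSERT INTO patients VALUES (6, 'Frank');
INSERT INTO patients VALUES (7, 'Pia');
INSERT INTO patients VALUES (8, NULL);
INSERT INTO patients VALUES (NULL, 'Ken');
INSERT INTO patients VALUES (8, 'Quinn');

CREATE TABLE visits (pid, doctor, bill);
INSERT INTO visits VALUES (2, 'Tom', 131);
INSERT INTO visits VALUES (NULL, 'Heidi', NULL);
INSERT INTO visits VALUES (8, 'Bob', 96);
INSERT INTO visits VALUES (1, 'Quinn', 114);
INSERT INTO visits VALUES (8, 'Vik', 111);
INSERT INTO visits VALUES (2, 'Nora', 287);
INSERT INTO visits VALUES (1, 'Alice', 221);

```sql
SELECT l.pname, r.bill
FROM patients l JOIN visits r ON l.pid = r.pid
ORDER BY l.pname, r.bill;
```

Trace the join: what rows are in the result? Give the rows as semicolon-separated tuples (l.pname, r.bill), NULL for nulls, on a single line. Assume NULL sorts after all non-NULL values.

(Quinn, 96); (Quinn, 111); (NULL, 96); (NULL, 111)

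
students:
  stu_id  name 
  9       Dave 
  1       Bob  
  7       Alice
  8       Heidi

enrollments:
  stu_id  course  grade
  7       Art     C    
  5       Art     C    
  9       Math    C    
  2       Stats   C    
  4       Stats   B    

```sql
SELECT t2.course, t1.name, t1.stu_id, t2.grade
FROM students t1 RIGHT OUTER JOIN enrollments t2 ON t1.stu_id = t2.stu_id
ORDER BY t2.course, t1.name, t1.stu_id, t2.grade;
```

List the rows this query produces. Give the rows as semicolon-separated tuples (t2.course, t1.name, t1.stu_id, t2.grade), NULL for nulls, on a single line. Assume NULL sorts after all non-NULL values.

(Art, Alice, 7, C); (Art, NULL, NULL, C); (Math, Dave, 9, C); (Stats, NULL, NULL, B); (Stats, NULL, NULL, C)

RIGHT JOIN keeps every row from `enrollments`; unmatched rows get NULL for `students`'s columns.
Matching on t1.stu_id = t2.stu_id.
Matched pairs: 2; unmatched t2 rows kept: 3.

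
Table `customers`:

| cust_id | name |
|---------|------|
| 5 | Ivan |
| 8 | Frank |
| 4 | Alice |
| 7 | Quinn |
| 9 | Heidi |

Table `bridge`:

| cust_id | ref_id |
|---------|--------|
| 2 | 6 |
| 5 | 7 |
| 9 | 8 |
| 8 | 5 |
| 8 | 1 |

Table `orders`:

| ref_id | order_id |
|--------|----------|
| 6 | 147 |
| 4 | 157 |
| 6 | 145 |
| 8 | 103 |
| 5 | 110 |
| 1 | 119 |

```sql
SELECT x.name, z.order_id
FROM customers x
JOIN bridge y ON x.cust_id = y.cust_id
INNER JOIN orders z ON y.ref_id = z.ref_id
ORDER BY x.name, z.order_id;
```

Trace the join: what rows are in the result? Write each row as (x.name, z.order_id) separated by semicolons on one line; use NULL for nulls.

(Frank, 110); (Frank, 119); (Heidi, 103)

Joins associate left-to-right: customers INNER JOIN bridge on cust_id gives 4 intermediate row(s).
Then INNER JOIN `orders z` on ref_id: keep only rows whose y.ref_id appears in z.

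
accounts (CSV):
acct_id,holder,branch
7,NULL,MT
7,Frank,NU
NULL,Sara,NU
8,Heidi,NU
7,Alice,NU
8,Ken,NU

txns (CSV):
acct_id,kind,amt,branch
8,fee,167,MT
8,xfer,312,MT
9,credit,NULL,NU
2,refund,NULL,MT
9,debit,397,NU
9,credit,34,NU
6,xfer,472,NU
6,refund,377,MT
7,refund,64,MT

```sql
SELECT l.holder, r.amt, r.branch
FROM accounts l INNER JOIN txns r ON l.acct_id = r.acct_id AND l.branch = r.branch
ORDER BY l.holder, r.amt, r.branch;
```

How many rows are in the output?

INNER JOIN keeps only pairs where the ON condition holds.
Matching on l.acct_id = r.acct_id AND l.branch = r.branch. A NULL in a compared column never satisfies the condition.
- acct_id=7, branch=MT: 1 matching r row(s), so 1 row(s) emitted.
- acct_id=7, branch=NU: no matching r row, dropped.
- acct_id=NULL, branch=NU: no matching r row, dropped.
- acct_id=8, branch=NU: no matching r row, dropped.
- acct_id=7, branch=NU: no matching r row, dropped.
- acct_id=8, branch=NU: no matching r row, dropped.
Total: 1 rows.

1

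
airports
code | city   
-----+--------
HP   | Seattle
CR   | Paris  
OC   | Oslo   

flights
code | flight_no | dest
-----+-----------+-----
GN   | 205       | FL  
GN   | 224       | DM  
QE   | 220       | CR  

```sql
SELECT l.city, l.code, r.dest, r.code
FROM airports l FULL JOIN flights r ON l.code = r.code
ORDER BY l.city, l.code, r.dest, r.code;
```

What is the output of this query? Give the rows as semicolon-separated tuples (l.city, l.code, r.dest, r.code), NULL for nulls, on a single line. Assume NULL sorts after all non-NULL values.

(Oslo, OC, NULL, NULL); (Paris, CR, NULL, NULL); (Seattle, HP, NULL, NULL); (NULL, NULL, CR, QE); (NULL, NULL, DM, GN); (NULL, NULL, FL, GN)

FULL OUTER JOIN keeps every row from both sides; unmatched rows get NULL for the other side's columns.
Matching on l.code = r.code.
Matched pairs: 0; unmatched l rows kept: 3; unmatched r rows kept: 3.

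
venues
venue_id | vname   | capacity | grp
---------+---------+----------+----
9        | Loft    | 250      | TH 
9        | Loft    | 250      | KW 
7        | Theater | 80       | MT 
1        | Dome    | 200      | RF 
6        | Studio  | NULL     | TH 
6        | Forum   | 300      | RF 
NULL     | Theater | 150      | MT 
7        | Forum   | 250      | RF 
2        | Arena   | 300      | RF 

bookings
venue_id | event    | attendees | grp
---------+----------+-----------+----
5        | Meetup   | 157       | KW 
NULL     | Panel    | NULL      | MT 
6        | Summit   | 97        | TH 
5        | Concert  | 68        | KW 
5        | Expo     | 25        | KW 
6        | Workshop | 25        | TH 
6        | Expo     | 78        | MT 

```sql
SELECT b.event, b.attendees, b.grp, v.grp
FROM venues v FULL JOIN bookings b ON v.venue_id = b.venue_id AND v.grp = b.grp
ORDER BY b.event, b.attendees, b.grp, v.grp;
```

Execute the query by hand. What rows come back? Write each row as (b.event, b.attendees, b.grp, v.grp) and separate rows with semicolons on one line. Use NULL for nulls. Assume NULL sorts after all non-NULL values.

FULL OUTER JOIN keeps every row from both sides; unmatched rows get NULL for the other side's columns.
Matching on v.venue_id = b.venue_id AND v.grp = b.grp. A NULL in a compared column never satisfies the condition.
- v (venue_id=9, grp=TH) has no partner → padded with NULL.
- v (venue_id=9, grp=KW) has no partner → padded with NULL.
- v (venue_id=7, grp=MT) has no partner → padded with NULL.
- v (venue_id=1, grp=RF) has no partner → padded with NULL.
- v (venue_id=6, grp=TH) pairs with 2 row(s) of b.
- v (venue_id=6, grp=RF) has no partner → padded with NULL.
- v (venue_id=NULL, grp=MT) has no partner → padded with NULL.
- v (venue_id=7, grp=RF) has no partner → padded with NULL.
- v (venue_id=2, grp=RF) has no partner → padded with NULL.
- 5 b row(s) had no v match → kept, v columns NULL.

(Concert, 68, KW, NULL); (Expo, 25, KW, NULL); (Expo, 78, MT, NULL); (Meetup, 157, KW, NULL); (Panel, NULL, MT, NULL); (Summit, 97, TH, TH); (Workshop, 25, TH, TH); (NULL, NULL, NULL, KW); (NULL, NULL, NULL, MT); (NULL, NULL, NULL, MT); (NULL, NULL, NULL, RF); (NULL, NULL, NULL, RF); (NULL, NULL, NULL, RF); (NULL, NULL, NULL, RF); (NULL, NULL, NULL, TH)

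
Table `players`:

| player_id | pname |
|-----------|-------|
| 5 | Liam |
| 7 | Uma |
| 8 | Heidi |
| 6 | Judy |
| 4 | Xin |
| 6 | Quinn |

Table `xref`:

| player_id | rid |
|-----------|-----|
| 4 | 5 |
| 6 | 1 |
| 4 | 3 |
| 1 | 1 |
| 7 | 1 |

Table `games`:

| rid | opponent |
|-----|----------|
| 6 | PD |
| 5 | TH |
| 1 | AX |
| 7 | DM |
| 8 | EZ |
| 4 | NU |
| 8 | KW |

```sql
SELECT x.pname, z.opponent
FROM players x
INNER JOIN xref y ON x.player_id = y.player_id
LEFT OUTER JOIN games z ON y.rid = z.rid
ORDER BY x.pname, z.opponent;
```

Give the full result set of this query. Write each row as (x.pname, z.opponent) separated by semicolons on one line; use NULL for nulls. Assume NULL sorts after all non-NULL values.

Step 1 — x INNER JOIN y on player_id → 5 row(s).
Then LEFT JOIN `games z` on rid: each of those 5 rows is kept; rows whose y.rid has no match in z get NULL for z's columns.

(Judy, AX); (Quinn, AX); (Uma, AX); (Xin, TH); (Xin, NULL)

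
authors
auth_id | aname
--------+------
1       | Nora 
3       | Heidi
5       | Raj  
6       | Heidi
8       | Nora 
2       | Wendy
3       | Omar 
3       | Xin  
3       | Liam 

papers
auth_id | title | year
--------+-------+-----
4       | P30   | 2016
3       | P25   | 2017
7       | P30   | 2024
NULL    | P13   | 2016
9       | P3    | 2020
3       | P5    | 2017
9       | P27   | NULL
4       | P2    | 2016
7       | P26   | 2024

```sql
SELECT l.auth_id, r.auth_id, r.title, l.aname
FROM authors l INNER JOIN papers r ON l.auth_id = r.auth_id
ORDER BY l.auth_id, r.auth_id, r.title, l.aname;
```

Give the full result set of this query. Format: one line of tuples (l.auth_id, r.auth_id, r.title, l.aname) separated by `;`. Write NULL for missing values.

INNER JOIN keeps only pairs where the ON condition holds.
Matching on l.auth_id = r.auth_id. A NULL in a compared column never satisfies the condition.
Matched pairs: 8.

(3, 3, P25, Heidi); (3, 3, P25, Liam); (3, 3, P25, Omar); (3, 3, P25, Xin); (3, 3, P5, Heidi); (3, 3, P5, Liam); (3, 3, P5, Omar); (3, 3, P5, Xin)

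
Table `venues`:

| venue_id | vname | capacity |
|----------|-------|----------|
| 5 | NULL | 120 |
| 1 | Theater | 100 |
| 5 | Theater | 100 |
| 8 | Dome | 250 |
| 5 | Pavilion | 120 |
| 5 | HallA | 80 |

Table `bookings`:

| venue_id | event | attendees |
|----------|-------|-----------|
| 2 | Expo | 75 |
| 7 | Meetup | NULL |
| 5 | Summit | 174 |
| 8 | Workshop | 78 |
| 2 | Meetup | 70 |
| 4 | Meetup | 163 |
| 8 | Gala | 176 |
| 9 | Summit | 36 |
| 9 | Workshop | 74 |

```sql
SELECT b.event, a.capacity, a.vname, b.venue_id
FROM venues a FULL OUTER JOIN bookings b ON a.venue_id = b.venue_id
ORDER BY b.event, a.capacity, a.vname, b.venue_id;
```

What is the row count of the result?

13

FULL OUTER JOIN keeps every row from both sides; unmatched rows get NULL for the other side's columns.
Matching on a.venue_id = b.venue_id.
- a[0] venue_id=5 → 1 match(es) in b → 1 row(s).
- a[1] venue_id=1 → no match; kept with NULLs on the b side.
- a[2] venue_id=5 → 1 match(es) in b → 1 row(s).
- a[3] venue_id=8 → 2 match(es) in b → 2 row(s).
- a[4] venue_id=5 → 1 match(es) in b → 1 row(s).
- a[5] venue_id=5 → 1 match(es) in b → 1 row(s).
- 6 b row(s) had no a match → kept, a columns NULL.
Total: 6 matched + 7 padded = 13 rows.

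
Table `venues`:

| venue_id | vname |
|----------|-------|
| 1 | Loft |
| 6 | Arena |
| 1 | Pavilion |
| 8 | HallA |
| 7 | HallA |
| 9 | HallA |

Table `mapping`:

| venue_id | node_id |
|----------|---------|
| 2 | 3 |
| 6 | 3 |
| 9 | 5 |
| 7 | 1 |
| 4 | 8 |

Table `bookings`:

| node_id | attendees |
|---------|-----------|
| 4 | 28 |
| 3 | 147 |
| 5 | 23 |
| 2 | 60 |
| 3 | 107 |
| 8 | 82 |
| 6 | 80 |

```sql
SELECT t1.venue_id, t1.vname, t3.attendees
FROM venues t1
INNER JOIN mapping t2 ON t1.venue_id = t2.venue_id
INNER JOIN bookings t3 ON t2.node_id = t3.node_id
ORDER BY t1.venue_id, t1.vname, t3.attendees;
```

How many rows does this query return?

3

Step 1 — t1 INNER JOIN t2 on venue_id → 3 row(s).
Then INNER JOIN `bookings t3` on node_id: keep only rows whose t2.node_id appears in t3.
Result: 3 row(s).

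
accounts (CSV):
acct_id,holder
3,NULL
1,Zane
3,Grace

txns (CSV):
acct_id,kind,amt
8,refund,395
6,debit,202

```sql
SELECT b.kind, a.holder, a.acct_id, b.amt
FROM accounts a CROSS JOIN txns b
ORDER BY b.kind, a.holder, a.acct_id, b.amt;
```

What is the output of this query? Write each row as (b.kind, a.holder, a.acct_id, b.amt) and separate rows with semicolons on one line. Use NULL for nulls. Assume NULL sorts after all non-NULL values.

CROSS JOIN pairs every row of `accounts` with every row of `txns`: 3 × 2 = 6 rows.
After projecting and ordering:
b.kind | a.holder | a.acct_id | b.amt
debit | Grace | 3 | 202
debit | Zane | 1 | 202
debit | NULL | 3 | 202
refund | Grace | 3 | 395
refund | Zane | 1 | 395
refund | NULL | 3 | 395

(debit, Grace, 3, 202); (debit, Zane, 1, 202); (debit, NULL, 3, 202); (refund, Grace, 3, 395); (refund, Zane, 1, 395); (refund, NULL, 3, 395)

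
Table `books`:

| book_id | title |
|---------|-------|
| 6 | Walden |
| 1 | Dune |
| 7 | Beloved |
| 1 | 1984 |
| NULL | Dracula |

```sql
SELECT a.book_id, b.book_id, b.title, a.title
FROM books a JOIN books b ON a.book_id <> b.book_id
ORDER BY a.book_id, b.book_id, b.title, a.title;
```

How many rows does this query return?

10

INNER JOIN keeps only pairs where the ON condition holds.
Matching on a.book_id <> b.book_id. A NULL in a compared column never satisfies the condition.
- a (book_id=6) pairs with 3 row(s) of b.
- a (book_id=1) pairs with 2 row(s) of b.
- a (book_id=7) pairs with 3 row(s) of b.
- a (book_id=1) pairs with 2 row(s) of b.
- a (book_id=NULL) has no partner → excluded.
Total: 10 rows.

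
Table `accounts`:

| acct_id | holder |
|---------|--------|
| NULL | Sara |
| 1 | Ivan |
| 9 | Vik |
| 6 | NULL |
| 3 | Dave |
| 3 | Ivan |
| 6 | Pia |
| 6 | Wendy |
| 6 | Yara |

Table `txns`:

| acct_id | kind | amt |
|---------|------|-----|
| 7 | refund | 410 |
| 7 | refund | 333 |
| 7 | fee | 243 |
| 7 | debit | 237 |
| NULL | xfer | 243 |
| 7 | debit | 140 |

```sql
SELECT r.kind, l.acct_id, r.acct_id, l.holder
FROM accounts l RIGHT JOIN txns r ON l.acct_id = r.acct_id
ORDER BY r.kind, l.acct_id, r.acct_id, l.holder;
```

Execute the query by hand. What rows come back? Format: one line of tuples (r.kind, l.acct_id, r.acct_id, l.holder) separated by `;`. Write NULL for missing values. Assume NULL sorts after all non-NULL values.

(debit, NULL, 7, NULL); (debit, NULL, 7, NULL); (fee, NULL, 7, NULL); (refund, NULL, 7, NULL); (refund, NULL, 7, NULL); (xfer, NULL, NULL, NULL)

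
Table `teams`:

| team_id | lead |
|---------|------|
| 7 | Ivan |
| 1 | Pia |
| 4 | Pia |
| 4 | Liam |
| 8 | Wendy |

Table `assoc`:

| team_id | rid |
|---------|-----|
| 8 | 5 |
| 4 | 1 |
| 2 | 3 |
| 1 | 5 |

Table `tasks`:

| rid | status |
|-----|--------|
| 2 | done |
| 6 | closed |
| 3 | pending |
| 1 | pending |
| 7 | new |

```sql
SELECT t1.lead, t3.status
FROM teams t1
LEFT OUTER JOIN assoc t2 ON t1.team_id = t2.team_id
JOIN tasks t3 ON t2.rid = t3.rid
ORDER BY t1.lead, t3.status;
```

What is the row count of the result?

2

Evaluate left to right. First `teams t1 LEFT JOIN assoc t2` on team_id: 5 row(s).
Then INNER JOIN `tasks t3` on rid: keep only rows whose t2.rid appears in t3.
Result: 2 row(s).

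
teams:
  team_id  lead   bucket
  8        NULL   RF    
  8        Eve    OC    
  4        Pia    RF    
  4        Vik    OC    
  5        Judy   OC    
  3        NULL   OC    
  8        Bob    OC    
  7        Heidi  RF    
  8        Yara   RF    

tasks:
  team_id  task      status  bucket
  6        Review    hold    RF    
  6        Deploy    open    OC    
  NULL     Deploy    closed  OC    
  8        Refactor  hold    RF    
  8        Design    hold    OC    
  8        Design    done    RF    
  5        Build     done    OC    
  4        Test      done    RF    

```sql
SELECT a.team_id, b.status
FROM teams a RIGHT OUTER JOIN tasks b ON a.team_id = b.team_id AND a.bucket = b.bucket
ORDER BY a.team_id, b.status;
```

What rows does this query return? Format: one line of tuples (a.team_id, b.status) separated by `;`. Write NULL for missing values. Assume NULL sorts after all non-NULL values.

(4, done); (5, done); (8, done); (8, done); (8, hold); (8, hold); (8, hold); (8, hold); (NULL, closed); (NULL, hold); (NULL, open)

RIGHT JOIN keeps every row from `tasks`; unmatched rows get NULL for `teams`'s columns.
Matching on a.team_id = b.team_id AND a.bucket = b.bucket. A NULL in a compared column never satisfies the condition.
Matched pairs: 8; unmatched b rows kept: 3.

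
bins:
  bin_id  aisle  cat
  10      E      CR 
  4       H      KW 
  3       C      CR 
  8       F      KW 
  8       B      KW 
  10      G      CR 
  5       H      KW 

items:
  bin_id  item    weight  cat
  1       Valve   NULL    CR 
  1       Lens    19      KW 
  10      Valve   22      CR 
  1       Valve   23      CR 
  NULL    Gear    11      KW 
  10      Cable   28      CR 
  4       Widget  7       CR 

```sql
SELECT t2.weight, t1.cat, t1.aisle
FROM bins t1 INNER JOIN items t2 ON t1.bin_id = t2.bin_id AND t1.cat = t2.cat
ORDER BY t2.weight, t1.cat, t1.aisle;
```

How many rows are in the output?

4

INNER JOIN keeps only pairs where the ON condition holds.
Matching on t1.bin_id = t2.bin_id AND t1.cat = t2.cat. A NULL in a compared column never satisfies the condition.
Matched pairs: 4.
Total: 4 rows.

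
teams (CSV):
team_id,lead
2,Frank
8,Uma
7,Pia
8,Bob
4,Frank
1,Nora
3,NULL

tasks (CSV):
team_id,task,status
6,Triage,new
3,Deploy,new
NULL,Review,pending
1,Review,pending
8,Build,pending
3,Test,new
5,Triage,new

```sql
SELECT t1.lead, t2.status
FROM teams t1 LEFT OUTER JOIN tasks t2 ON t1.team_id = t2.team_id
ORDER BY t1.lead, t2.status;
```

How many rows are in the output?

8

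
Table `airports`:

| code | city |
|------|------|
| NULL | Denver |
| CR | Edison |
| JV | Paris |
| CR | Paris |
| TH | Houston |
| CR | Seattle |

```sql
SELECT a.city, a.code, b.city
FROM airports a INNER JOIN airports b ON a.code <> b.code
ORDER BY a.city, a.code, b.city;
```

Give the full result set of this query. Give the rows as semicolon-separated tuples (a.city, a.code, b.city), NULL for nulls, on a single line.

(Edison, CR, Houston); (Edison, CR, Paris); (Houston, TH, Edison); (Houston, TH, Paris); (Houston, TH, Paris); (Houston, TH, Seattle); (Paris, CR, Houston); (Paris, CR, Paris); (Paris, JV, Edison); (Paris, JV, Houston); (Paris, JV, Paris); (Paris, JV, Seattle); (Seattle, CR, Houston); (Seattle, CR, Paris)

INNER JOIN keeps only pairs where the ON condition holds.
Matching on a.code <> b.code. A NULL in a compared column never satisfies the condition.
Matched pairs: 14.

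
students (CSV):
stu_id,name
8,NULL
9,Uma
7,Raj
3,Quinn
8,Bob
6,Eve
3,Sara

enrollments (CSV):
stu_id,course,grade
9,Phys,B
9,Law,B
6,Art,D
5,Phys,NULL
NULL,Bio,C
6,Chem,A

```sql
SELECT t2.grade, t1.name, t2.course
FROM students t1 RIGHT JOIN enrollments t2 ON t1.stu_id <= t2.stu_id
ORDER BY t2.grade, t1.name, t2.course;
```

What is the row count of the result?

23

RIGHT JOIN keeps every row from `enrollments`; unmatched rows get NULL for `students`'s columns.
Matching on t1.stu_id <= t2.stu_id. A NULL in a compared column never satisfies the condition.
Matched pairs: 22; unmatched t2 rows kept: 1.
Total: 22 matched + 1 padded = 23 rows.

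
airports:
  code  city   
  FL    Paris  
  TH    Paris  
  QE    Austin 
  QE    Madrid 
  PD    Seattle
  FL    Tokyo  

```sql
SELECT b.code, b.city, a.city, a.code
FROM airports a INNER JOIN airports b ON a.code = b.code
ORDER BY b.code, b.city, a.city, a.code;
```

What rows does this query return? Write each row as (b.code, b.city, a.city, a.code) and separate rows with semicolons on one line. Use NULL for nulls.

(FL, Paris, Paris, FL); (FL, Paris, Tokyo, FL); (FL, Tokyo, Paris, FL); (FL, Tokyo, Tokyo, FL); (PD, Seattle, Seattle, PD); (QE, Austin, Austin, QE); (QE, Austin, Madrid, QE); (QE, Madrid, Austin, QE); (QE, Madrid, Madrid, QE); (TH, Paris, Paris, TH)

INNER JOIN keeps only pairs where the ON condition holds.
Matching on a.code = b.code.
Matched pairs: 10.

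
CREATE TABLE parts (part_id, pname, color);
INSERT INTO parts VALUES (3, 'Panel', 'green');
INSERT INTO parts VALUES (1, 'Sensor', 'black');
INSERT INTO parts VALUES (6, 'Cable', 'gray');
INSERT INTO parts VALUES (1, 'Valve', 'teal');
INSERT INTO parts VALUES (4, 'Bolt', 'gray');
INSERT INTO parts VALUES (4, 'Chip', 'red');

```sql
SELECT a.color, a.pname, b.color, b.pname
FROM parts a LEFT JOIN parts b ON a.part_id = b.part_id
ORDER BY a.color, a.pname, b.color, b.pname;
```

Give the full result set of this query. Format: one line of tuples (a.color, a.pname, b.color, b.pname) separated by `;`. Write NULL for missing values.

LEFT JOIN keeps every row from `parts a`; unmatched rows get NULL for `parts b`'s columns.
Matching on a.part_id = b.part_id.
- a[0] part_id=3 → 1 match(es) in b → 1 row(s).
- a[1] part_id=1 → 2 match(es) in b → 2 row(s).
- a[2] part_id=6 → 1 match(es) in b → 1 row(s).
- a[3] part_id=1 → 2 match(es) in b → 2 row(s).
- a[4] part_id=4 → 2 match(es) in b → 2 row(s).
- a[5] part_id=4 → 2 match(es) in b → 2 row(s).
After projecting and ordering:
a.color | a.pname | b.color | b.pname
black | Sensor | black | Sensor
black | Sensor | teal | Valve
gray | Bolt | gray | Bolt
gray | Bolt | red | Chip
gray | Cable | gray | Cable
green | Panel | green | Panel
red | Chip | gray | Bolt
red | Chip | red | Chip
teal | Valve | black | Sensor
teal | Valve | teal | Valve

(black, Sensor, black, Sensor); (black, Sensor, teal, Valve); (gray, Bolt, gray, Bolt); (gray, Bolt, red, Chip); (gray, Cable, gray, Cable); (green, Panel, green, Panel); (red, Chip, gray, Bolt); (red, Chip, red, Chip); (teal, Valve, black, Sensor); (teal, Valve, teal, Valve)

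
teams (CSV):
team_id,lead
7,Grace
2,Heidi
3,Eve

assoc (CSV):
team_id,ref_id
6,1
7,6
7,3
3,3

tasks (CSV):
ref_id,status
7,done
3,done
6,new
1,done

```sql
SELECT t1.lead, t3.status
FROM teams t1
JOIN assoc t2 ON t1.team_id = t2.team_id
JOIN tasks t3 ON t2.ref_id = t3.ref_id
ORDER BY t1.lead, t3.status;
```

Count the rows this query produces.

Step 1 — t1 INNER JOIN t2 on team_id → 3 row(s).
Then INNER JOIN `tasks t3` on ref_id: keep only rows whose t2.ref_id appears in t3.
Result: 3 row(s).

3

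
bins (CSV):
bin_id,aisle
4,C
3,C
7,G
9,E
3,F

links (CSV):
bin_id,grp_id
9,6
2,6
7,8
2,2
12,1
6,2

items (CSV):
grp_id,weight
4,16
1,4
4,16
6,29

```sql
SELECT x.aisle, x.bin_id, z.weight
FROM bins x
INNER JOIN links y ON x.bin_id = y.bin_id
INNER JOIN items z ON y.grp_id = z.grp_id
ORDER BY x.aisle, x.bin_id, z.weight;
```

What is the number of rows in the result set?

1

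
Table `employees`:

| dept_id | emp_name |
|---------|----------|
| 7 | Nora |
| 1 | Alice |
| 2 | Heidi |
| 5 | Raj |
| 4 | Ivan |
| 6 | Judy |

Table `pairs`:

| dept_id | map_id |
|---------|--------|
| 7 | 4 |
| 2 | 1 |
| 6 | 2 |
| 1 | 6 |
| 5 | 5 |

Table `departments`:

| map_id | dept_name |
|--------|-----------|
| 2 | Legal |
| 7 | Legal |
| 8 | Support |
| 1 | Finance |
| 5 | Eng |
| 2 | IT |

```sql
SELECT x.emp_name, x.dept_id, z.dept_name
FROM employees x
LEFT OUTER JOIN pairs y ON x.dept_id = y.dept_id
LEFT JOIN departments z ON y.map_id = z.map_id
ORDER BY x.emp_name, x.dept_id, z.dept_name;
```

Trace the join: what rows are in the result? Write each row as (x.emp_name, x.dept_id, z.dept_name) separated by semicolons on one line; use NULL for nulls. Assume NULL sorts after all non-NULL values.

(Alice, 1, NULL); (Heidi, 2, Finance); (Ivan, 4, NULL); (Judy, 6, IT); (Judy, 6, Legal); (Nora, 7, NULL); (Raj, 5, Eng)

Step 1 — x LEFT JOIN y on dept_id → 6 row(s).
Then LEFT JOIN `departments z` on map_id: each of those 6 rows is kept; rows whose y.map_id has no match in z get NULL for z's columns.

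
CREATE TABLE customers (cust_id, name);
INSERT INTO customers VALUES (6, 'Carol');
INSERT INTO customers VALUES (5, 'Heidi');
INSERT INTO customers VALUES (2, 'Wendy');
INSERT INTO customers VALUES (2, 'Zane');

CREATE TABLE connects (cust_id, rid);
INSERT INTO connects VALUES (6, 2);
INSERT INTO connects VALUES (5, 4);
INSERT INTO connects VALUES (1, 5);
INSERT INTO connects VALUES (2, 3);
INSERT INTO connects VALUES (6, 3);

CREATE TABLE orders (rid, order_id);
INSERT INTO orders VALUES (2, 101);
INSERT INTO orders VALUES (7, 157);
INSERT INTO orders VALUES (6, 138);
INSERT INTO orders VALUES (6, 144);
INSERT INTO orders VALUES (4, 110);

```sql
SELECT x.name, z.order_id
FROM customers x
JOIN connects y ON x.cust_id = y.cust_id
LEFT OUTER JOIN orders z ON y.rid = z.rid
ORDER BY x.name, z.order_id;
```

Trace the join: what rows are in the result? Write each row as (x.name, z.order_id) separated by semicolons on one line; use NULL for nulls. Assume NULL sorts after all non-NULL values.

(Carol, 101); (Carol, NULL); (Heidi, 110); (Wendy, NULL); (Zane, NULL)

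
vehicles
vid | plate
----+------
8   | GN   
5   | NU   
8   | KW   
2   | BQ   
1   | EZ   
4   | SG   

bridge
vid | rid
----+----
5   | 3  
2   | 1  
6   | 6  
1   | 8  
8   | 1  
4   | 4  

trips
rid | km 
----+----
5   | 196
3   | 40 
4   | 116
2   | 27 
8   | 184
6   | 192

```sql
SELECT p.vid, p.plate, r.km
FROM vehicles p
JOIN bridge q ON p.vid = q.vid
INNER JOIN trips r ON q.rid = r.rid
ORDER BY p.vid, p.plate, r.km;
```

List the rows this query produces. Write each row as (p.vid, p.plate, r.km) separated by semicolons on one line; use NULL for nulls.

(1, EZ, 184); (4, SG, 116); (5, NU, 40)

Joins associate left-to-right: vehicles INNER JOIN bridge on vid gives 6 intermediate row(s).
Then INNER JOIN `trips r` on rid: keep only rows whose q.rid appears in r.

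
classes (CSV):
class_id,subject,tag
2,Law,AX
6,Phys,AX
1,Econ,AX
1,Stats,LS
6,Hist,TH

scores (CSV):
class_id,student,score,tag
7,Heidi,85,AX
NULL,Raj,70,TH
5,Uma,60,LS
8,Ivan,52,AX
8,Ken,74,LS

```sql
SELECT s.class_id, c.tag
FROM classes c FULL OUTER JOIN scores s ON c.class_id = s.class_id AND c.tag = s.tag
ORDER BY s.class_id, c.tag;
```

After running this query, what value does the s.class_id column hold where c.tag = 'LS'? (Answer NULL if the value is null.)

FULL OUTER JOIN keeps every row from both sides; unmatched rows get NULL for the other side's columns.
Matching on c.class_id = s.class_id AND c.tag = s.tag. A NULL in a compared column never satisfies the condition.
Matched pairs: 0; unmatched c rows kept: 5; unmatched s rows kept: 5.

NULL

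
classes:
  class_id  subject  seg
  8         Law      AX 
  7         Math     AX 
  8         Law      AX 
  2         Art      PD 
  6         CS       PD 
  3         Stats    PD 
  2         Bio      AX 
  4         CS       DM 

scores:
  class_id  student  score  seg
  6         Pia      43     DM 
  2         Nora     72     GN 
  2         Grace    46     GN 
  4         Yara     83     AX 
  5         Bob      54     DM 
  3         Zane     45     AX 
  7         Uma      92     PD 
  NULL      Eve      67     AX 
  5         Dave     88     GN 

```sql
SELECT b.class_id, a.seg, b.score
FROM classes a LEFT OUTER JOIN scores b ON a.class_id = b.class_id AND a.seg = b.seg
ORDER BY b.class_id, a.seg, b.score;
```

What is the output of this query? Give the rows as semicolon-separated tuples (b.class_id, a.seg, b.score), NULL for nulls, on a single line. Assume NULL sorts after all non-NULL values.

(NULL, AX, NULL); (NULL, AX, NULL); (NULL, AX, NULL); (NULL, AX, NULL); (NULL, DM, NULL); (NULL, PD, NULL); (NULL, PD, NULL); (NULL, PD, NULL)

LEFT JOIN keeps every row from `classes`; unmatched rows get NULL for `scores`'s columns.
Matching on a.class_id = b.class_id AND a.seg = b.seg. A NULL in a compared column never satisfies the condition.
- a row (class_id=8, seg=AX): no match → kept, b columns NULL.
- a row (class_id=7, seg=AX): no match → kept, b columns NULL.
- a row (class_id=8, seg=AX): no match → kept, b columns NULL.
- a row (class_id=2, seg=PD): no match → kept, b columns NULL.
- a row (class_id=6, seg=PD): no match → kept, b columns NULL.
- a row (class_id=3, seg=PD): no match → kept, b columns NULL.
- a row (class_id=2, seg=AX): no match → kept, b columns NULL.
- a row (class_id=4, seg=DM): no match → kept, b columns NULL.
After projecting and ordering:
b.class_id | a.seg | b.score
NULL | AX | NULL
NULL | AX | NULL
NULL | AX | NULL
NULL | AX | NULL
NULL | DM | NULL
NULL | PD | NULL
NULL | PD | NULL
NULL | PD | NULL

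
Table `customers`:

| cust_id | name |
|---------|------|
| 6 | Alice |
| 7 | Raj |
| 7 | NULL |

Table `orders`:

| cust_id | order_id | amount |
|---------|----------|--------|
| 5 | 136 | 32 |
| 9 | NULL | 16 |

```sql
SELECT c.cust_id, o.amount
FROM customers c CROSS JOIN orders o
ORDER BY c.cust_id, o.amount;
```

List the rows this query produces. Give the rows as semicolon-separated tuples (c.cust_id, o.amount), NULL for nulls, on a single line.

(6, 16); (6, 32); (7, 16); (7, 16); (7, 32); (7, 32)

CROSS JOIN pairs every row of `customers` with every row of `orders`: 3 × 2 = 6 rows.
After projecting and ordering:
c.cust_id | o.amount
6 | 16
6 | 32
7 | 16
7 | 16
7 | 32
7 | 32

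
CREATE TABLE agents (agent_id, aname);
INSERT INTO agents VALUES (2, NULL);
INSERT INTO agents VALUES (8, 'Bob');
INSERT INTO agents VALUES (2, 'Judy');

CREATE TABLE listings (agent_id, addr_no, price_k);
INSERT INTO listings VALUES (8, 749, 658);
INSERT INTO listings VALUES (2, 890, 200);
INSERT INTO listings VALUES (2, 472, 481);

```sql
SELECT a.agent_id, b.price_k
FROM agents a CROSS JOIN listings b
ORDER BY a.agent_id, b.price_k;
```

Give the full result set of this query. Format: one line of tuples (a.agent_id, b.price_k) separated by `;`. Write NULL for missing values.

(2, 200); (2, 200); (2, 481); (2, 481); (2, 658); (2, 658); (8, 200); (8, 481); (8, 658)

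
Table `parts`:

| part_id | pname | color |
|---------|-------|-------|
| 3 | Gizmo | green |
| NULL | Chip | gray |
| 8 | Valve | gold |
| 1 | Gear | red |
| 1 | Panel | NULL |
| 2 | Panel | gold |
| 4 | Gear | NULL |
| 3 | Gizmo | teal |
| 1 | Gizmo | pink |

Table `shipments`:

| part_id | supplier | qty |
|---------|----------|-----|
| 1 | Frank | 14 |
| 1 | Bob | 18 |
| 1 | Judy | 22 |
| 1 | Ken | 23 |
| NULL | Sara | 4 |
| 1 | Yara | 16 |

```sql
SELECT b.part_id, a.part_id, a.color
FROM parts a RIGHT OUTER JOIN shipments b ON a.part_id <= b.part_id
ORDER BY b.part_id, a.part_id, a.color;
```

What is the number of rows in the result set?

16

RIGHT JOIN keeps every row from `shipments`; unmatched rows get NULL for `parts`'s columns.
Matching on a.part_id <= b.part_id. A NULL in a compared column never satisfies the condition.
- a (part_id=3) has no partner in b.
- a (part_id=NULL) has no partner in b.
- a (part_id=8) has no partner in b.
- a (part_id=1) pairs with 5 row(s) of b.
- a (part_id=1) pairs with 5 row(s) of b.
- a (part_id=2) has no partner in b.
- a (part_id=4) has no partner in b.
- a (part_id=3) has no partner in b.
- a (part_id=1) pairs with 5 row(s) of b.
- 1 b row(s) had no a match → kept, a columns NULL.
Total: 15 matched + 1 padded = 16 rows.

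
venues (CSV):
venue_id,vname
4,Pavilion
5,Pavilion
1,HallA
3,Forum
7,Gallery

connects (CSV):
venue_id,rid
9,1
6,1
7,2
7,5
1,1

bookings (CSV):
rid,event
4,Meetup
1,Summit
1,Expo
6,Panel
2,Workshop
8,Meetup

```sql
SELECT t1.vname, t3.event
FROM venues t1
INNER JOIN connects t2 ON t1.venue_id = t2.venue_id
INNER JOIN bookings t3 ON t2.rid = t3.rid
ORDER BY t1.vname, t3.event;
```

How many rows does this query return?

3

Joins associate left-to-right: venues INNER JOIN connects on venue_id gives 3 intermediate row(s).
Then INNER JOIN `bookings t3` on rid: keep only rows whose t2.rid appears in t3.
Result: 3 row(s).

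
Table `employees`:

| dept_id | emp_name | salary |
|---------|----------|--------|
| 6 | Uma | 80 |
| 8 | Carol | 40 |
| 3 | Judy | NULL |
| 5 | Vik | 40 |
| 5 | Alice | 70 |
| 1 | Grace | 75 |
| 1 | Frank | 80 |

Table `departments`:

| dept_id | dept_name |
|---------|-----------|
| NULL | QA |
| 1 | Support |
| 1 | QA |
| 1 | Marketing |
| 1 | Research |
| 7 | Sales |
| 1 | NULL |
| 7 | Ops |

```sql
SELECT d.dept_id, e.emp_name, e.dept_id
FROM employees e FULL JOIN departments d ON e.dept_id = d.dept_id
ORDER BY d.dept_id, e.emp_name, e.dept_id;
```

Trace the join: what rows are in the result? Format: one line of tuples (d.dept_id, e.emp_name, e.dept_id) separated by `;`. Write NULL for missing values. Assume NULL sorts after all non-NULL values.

FULL OUTER JOIN keeps every row from both sides; unmatched rows get NULL for the other side's columns.
Matching on e.dept_id = d.dept_id. A NULL in a compared column never satisfies the condition.
Matched pairs: 10; unmatched e rows kept: 5; unmatched d rows kept: 3.

(1, Frank, 1); (1, Frank, 1); (1, Frank, 1); (1, Frank, 1); (1, Frank, 1); (1, Grace, 1); (1, Grace, 1); (1, Grace, 1); (1, Grace, 1); (1, Grace, 1); (7, NULL, NULL); (7, NULL, NULL); (NULL, Alice, 5); (NULL, Carol, 8); (NULL, Judy, 3); (NULL, Uma, 6); (NULL, Vik, 5); (NULL, NULL, NULL)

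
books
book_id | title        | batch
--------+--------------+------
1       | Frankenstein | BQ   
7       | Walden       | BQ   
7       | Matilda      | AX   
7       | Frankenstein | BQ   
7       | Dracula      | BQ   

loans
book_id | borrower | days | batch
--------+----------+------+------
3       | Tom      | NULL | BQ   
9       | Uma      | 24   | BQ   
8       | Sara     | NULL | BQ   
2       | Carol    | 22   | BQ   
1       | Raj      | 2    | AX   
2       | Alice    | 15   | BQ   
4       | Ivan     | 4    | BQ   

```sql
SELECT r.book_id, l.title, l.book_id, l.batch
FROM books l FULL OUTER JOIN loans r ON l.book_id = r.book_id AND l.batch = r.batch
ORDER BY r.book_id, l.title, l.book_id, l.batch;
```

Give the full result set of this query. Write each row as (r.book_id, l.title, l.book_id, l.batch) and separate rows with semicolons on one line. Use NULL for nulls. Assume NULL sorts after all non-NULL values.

FULL OUTER JOIN keeps every row from both sides; unmatched rows get NULL for the other side's columns.
Matching on l.book_id = r.book_id AND l.batch = r.batch.
- l (book_id=1, batch=BQ) has no partner → padded with NULL.
- l (book_id=7, batch=BQ) has no partner → padded with NULL.
- l (book_id=7, batch=AX) has no partner → padded with NULL.
- l (book_id=7, batch=BQ) has no partner → padded with NULL.
- l (book_id=7, batch=BQ) has no partner → padded with NULL.
- 7 r row(s) had no l match → kept, l columns NULL.

(1, NULL, NULL, NULL); (2, NULL, NULL, NULL); (2, NULL, NULL, NULL); (3, NULL, NULL, NULL); (4, NULL, NULL, NULL); (8, NULL, NULL, NULL); (9, NULL, NULL, NULL); (NULL, Dracula, 7, BQ); (NULL, Frankenstein, 1, BQ); (NULL, Frankenstein, 7, BQ); (NULL, Matilda, 7, AX); (NULL, Walden, 7, BQ)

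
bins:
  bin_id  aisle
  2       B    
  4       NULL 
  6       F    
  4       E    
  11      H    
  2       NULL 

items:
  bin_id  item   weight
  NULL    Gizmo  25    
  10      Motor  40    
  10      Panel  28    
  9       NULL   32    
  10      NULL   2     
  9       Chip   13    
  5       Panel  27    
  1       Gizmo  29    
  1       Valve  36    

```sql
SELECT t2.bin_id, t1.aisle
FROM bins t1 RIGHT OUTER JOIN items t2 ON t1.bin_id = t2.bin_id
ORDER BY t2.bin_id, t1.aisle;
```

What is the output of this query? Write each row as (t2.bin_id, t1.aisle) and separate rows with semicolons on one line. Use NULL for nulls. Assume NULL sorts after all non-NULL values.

RIGHT JOIN keeps every row from `items`; unmatched rows get NULL for `bins`'s columns.
Matching on t1.bin_id = t2.bin_id. A NULL in a compared column never satisfies the condition.
Matched pairs: 0; unmatched t2 rows kept: 9.

(1, NULL); (1, NULL); (5, NULL); (9, NULL); (9, NULL); (10, NULL); (10, NULL); (10, NULL); (NULL, NULL)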